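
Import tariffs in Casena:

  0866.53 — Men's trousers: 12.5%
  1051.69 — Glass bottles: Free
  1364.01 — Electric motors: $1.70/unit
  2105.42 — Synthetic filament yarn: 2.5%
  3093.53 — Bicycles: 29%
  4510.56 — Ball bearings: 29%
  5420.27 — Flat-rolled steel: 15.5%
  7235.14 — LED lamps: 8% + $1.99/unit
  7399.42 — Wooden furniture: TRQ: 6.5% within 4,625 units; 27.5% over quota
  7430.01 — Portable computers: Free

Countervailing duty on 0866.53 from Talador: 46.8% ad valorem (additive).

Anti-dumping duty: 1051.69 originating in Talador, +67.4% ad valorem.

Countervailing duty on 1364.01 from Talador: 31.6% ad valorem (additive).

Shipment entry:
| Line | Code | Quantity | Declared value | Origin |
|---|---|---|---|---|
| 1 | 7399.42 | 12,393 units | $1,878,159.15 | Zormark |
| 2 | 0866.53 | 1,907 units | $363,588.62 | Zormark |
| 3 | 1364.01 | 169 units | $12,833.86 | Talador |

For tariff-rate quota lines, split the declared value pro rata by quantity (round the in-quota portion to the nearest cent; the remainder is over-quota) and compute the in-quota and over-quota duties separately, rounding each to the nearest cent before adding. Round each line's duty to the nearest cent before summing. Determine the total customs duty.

Line 1 (7399.42, Zormark, 12,393 units, $1,878,159.15):
Code 7399.42 is under a tariff-rate quota (threshold 4,625 units). In-quota: 4,625 units at 6.5%; over-quota: 7,768 units at 27.5%.
Pro-rata value split: in-quota = $1,878,159.15 × 4,625/12,393 = $700,918.75; over-quota = $1,878,159.15 − $700,918.75 = $1,177,240.40.
In-quota duty = $700,918.75 × 6.5% = $45,559.72. Over-quota duty = $1,177,240.40 × 27.5% = $323,741.11.
Line duty = $45,559.72 + $323,741.11 = $369,300.83.
Line 2 (0866.53, Zormark, 1,907 units, $363,588.62):
Base rate for 0866.53 is 12.5%.
The additional-duty order on 0866.53 targets Talador, not Zormark; it does not apply.
Duty = $363,588.62 × 12.5% = $45,448.58.
Line 3 (1364.01, Talador, 169 units, $12,833.86):
Base rate for 1364.01 is $1.70/unit.
Additional duty on 1364.01 from Talador: +31.6% ad valorem. Applied ad valorem rate = 31.6%.
Duty = $12,833.86 × 31.6% + 169 × $1.70 = $4,342.80.
Total = $369,300.83 + $45,448.58 + $4,342.80 = $419,092.21.

$419,092.21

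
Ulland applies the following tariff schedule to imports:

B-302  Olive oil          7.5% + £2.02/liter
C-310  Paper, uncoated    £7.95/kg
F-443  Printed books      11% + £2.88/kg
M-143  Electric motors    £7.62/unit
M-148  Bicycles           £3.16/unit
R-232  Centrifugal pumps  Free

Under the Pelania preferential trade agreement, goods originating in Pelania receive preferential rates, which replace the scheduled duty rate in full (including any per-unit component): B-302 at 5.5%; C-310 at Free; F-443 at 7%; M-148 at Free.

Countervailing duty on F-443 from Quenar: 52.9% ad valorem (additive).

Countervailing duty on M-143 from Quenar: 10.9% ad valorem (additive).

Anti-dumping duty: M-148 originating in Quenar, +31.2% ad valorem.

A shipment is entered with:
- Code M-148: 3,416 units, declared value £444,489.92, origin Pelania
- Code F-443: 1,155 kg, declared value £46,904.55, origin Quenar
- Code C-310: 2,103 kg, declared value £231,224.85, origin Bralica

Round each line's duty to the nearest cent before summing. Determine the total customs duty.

Line 1 (M-148, Pelania, 3,416 units, £444,489.92):
Base rate for M-148 is £3.16/unit.
Origin Pelania qualifies under the Ulland–Pelania agreement and M-148 is covered: preferential rate Free applies instead.
The additional-duty order on M-148 targets Quenar, not Pelania; it does not apply.
Duty = £444,489.92 × 0% = £0.00.
Line 2 (F-443, Quenar, 1,155 kg, £46,904.55):
Base rate for F-443 is 11% + £2.88/kg.
F-443 has an FTA preferential rate, but origin Quenar is not Pelania; base rate stands.
Additional duty on F-443 from Quenar: +52.9%. Applied ad valorem rate: 11% + 52.9% = 63.9%.
Duty = £46,904.55 × 63.9% + 1,155 × £2.88 = £33,298.41.
Line 3 (C-310, Bralica, 2,103 kg, £231,224.85):
Base rate for C-310 is £7.95/kg.
C-310 has an FTA preferential rate, but origin Bralica is not Pelania; base rate stands.
Duty = 2,103 × £7.95 = £16,718.85.
Total = £0.00 + £33,298.41 + £16,718.85 = £50,017.26.

£50,017.26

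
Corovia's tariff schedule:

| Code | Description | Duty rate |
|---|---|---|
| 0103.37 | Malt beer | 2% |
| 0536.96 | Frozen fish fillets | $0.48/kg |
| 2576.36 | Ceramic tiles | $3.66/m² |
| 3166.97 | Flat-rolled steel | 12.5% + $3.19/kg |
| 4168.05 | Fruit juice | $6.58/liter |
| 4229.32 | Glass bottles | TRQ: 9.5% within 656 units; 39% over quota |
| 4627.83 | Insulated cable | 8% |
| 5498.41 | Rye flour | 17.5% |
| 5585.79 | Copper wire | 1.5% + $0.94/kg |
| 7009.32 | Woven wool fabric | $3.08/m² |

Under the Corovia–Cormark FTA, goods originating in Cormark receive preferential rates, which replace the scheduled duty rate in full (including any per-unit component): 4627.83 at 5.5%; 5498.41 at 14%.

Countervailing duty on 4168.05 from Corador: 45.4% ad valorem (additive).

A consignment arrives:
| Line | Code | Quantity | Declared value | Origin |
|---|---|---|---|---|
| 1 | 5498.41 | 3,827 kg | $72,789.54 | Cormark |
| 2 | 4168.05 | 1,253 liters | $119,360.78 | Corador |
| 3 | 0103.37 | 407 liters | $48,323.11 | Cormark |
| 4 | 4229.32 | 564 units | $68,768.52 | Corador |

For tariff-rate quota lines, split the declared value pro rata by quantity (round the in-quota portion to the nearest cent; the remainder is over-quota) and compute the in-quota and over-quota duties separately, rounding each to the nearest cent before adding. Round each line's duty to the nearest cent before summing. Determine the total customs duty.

Line 1 (5498.41, Cormark, 3,827 kg, $72,789.54):
Base rate for 5498.41 is 17.5%.
Origin Cormark qualifies under the Corovia–Cormark agreement and 5498.41 is covered: preferential rate 14% applies instead.
Duty = $72,789.54 × 14% = $10,190.54.
Line 2 (4168.05, Corador, 1,253 liters, $119,360.78):
Base rate for 4168.05 is $6.58/liter.
Additional duty on 4168.05 from Corador: +45.4% ad valorem. Applied ad valorem rate = 45.4%.
Duty = $119,360.78 × 45.4% + 1,253 × $6.58 = $62,434.53.
Line 3 (0103.37, Cormark, 407 liters, $48,323.11):
Base rate for 0103.37 is 2%.
Origin Cormark is the FTA partner but 0103.37 is not on the preference list; base rate stands.
Duty = $48,323.11 × 2% = $966.46.
Line 4 (4229.32, Corador, 564 units, $68,768.52):
Code 4229.32 is under a tariff-rate quota (threshold 656 units). Quantity 564 units is within the quota, so the in-quota rate 9.5% applies to the full value.
Duty = $68,768.52 × 9.5% = $6,533.01.
Total = $10,190.54 + $62,434.53 + $966.46 + $6,533.01 = $80,124.54.

$80,124.54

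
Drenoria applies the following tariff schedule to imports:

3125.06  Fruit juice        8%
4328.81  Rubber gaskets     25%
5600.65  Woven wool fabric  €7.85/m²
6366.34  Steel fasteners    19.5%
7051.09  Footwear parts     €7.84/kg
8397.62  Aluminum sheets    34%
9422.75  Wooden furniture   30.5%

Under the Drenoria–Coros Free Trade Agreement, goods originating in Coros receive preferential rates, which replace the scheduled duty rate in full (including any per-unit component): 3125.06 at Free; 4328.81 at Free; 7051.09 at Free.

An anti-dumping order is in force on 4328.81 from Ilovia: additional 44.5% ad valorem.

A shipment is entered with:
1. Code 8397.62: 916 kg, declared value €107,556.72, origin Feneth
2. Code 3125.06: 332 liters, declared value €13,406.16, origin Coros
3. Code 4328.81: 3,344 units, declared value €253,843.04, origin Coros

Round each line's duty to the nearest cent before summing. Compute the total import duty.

€36,569.28

Line 1 (8397.62, Feneth, 916 kg, €107,556.72):
Base rate for 8397.62 is 34%.
Duty = €107,556.72 × 34% = €36,569.28.
Line 2 (3125.06, Coros, 332 liters, €13,406.16):
Base rate for 3125.06 is 8%.
Origin Coros qualifies under the Drenoria–Coros agreement and 3125.06 is covered: preferential rate Free applies instead.
Duty = €13,406.16 × 0% = €0.00.
Line 3 (4328.81, Coros, 3,344 units, €253,843.04):
Base rate for 4328.81 is 25%.
Origin Coros qualifies under the Drenoria–Coros agreement and 4328.81 is covered: preferential rate Free applies instead.
The additional-duty order on 4328.81 targets Ilovia, not Coros; it does not apply.
Duty = €253,843.04 × 0% = €0.00.
Total = €36,569.28 + €0.00 + €0.00 = €36,569.28.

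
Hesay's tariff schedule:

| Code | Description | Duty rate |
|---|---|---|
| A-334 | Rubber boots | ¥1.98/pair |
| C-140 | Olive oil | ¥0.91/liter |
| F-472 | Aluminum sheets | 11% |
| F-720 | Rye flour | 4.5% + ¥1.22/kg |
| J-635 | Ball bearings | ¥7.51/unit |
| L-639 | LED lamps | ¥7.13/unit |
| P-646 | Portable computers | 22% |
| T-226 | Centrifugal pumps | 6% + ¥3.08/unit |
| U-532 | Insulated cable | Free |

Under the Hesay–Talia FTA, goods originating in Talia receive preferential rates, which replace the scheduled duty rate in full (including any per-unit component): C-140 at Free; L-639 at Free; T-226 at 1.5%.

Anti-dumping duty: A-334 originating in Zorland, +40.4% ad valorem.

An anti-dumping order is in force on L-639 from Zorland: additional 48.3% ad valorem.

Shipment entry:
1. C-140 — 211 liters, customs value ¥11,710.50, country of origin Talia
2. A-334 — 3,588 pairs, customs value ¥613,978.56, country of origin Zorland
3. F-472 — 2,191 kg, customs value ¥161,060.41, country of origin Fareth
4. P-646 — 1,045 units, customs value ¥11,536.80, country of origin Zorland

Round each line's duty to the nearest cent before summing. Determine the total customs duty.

¥275,406.33

Line 1 (C-140, Talia, 211 liters, ¥11,710.50):
Base rate for C-140 is ¥0.91/liter.
Origin Talia qualifies under the Hesay–Talia agreement and C-140 is covered: preferential rate Free applies instead.
Duty = ¥11,710.50 × 0% = ¥0.00.
Line 2 (A-334, Zorland, 3,588 pairs, ¥613,978.56):
Base rate for A-334 is ¥1.98/pair.
Additional duty on A-334 from Zorland: +40.4% ad valorem. Applied ad valorem rate = 40.4%.
Duty = ¥613,978.56 × 40.4% + 3,588 × ¥1.98 = ¥255,151.58.
Line 3 (F-472, Fareth, 2,191 kg, ¥161,060.41):
Base rate for F-472 is 11%.
Duty = ¥161,060.41 × 11% = ¥17,716.65.
Line 4 (P-646, Zorland, 1,045 units, ¥11,536.80):
Base rate for P-646 is 22%.
Duty = ¥11,536.80 × 22% = ¥2,538.10.
Total = ¥0.00 + ¥255,151.58 + ¥17,716.65 + ¥2,538.10 = ¥275,406.33.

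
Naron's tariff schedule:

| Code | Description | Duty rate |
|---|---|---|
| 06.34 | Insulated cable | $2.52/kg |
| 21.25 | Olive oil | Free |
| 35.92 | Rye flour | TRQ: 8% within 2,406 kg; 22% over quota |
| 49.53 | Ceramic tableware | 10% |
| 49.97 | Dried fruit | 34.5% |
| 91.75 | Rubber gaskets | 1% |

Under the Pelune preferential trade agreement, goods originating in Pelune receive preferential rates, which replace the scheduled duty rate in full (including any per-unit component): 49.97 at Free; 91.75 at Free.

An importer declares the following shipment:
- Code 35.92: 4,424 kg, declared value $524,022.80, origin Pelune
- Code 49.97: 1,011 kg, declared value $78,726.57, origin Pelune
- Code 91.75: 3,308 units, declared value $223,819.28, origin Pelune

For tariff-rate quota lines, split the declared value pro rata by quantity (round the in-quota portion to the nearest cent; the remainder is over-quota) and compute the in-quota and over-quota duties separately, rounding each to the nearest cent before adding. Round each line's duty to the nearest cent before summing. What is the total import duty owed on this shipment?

$75,386.32

Line 1 (35.92, Pelune, 4,424 kg, $524,022.80):
Code 35.92 is under a tariff-rate quota (threshold 2,406 kg). In-quota: 2,406 kg at 8%; over-quota: 2,018 kg at 22%.
Pro-rata value split: in-quota = $524,022.80 × 2,406/4,424 = $284,990.70; over-quota = $524,022.80 − $284,990.70 = $239,032.10.
In-quota duty = $284,990.70 × 8% = $22,799.26. Over-quota duty = $239,032.10 × 22% = $52,587.06.
Line duty = $22,799.26 + $52,587.06 = $75,386.32.
Line 2 (49.97, Pelune, 1,011 kg, $78,726.57):
Base rate for 49.97 is 34.5%.
Origin Pelune qualifies under the Naron–Pelune agreement and 49.97 is covered: preferential rate Free applies instead.
Duty = $78,726.57 × 0% = $0.00.
Line 3 (91.75, Pelune, 3,308 units, $223,819.28):
Base rate for 91.75 is 1%.
Origin Pelune qualifies under the Naron–Pelune agreement and 91.75 is covered: preferential rate Free applies instead.
Duty = $223,819.28 × 0% = $0.00.
Total = $75,386.32 + $0.00 + $0.00 = $75,386.32.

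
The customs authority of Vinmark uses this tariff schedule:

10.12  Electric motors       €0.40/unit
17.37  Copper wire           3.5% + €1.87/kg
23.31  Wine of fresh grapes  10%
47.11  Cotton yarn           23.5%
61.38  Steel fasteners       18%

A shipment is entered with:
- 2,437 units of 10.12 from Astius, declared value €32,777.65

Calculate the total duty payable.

Line 1 (10.12, Astius, 2,437 units, €32,777.65):
Base rate for 10.12 is €0.40/unit.
Duty = 2,437 × €0.40 = €974.80.

€974.80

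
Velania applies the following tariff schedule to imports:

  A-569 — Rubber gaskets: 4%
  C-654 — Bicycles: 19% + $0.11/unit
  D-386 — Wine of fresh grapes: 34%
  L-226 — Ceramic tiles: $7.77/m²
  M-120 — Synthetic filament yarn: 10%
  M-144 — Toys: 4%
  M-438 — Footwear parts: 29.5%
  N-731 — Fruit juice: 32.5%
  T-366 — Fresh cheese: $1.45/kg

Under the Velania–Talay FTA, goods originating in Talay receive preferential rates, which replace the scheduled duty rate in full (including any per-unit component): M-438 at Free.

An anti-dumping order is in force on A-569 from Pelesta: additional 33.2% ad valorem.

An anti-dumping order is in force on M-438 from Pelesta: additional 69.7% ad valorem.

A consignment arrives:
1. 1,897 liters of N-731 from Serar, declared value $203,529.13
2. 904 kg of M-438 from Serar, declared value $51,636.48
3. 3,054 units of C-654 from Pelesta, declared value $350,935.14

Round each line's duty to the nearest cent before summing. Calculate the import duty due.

$148,393.35

Line 1 (N-731, Serar, 1,897 liters, $203,529.13):
Base rate for N-731 is 32.5%.
Duty = $203,529.13 × 32.5% = $66,146.97.
Line 2 (M-438, Serar, 904 kg, $51,636.48):
Base rate for M-438 is 29.5%.
M-438 has an FTA preferential rate, but origin Serar is not Talay; base rate stands.
The additional-duty order on M-438 targets Pelesta, not Serar; it does not apply.
Duty = $51,636.48 × 29.5% = $15,232.76.
Line 3 (C-654, Pelesta, 3,054 units, $350,935.14):
Base rate for C-654 is 19% + $0.11/unit.
Duty = $350,935.14 × 19% + 3,054 × $0.11 = $67,013.62.
Total = $66,146.97 + $15,232.76 + $67,013.62 = $148,393.35.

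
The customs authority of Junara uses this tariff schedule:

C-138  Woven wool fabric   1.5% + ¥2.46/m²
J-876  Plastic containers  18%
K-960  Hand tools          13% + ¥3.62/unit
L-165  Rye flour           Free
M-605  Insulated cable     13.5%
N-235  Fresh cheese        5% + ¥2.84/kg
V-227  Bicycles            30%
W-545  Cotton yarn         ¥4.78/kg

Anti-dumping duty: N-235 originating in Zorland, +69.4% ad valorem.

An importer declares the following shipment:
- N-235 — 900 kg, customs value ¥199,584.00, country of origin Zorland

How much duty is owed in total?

Line 1 (N-235, Zorland, 900 kg, ¥199,584.00):
Base rate for N-235 is 5% + ¥2.84/kg.
Additional duty on N-235 from Zorland: +69.4%. Applied ad valorem rate: 5% + 69.4% = 74.4%.
Duty = ¥199,584.00 × 74.4% + 900 × ¥2.84 = ¥151,046.50.

¥151,046.50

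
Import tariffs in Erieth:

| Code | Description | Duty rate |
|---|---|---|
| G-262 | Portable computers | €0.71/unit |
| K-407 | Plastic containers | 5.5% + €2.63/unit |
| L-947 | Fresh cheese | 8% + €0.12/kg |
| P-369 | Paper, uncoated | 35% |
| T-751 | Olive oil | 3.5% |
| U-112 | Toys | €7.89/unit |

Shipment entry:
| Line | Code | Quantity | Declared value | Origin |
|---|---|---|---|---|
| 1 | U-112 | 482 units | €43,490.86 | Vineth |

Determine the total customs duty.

Line 1 (U-112, Vineth, 482 units, €43,490.86):
Base rate for U-112 is €7.89/unit.
Duty = 482 × €7.89 = €3,802.98.

€3,802.98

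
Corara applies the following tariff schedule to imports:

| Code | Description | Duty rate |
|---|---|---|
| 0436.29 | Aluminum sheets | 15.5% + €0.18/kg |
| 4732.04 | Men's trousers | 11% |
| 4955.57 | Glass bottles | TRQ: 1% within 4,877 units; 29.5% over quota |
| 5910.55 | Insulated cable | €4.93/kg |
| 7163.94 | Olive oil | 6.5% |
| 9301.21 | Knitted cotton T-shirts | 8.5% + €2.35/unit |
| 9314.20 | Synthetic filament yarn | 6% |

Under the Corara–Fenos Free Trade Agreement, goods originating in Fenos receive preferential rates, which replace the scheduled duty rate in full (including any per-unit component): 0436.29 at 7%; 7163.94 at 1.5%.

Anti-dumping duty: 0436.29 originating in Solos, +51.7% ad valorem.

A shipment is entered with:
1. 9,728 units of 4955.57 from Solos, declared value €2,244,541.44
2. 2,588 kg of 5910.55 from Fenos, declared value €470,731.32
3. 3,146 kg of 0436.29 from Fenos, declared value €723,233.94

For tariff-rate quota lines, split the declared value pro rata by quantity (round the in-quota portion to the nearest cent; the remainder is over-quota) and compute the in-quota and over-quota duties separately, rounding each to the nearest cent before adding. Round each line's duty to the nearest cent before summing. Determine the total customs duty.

€404,822.93

Line 1 (4955.57, Solos, 9,728 units, €2,244,541.44):
Code 4955.57 is under a tariff-rate quota (threshold 4,877 units). In-quota: 4,877 units at 1%; over-quota: 4,851 units at 29.5%.
Pro-rata value split: in-quota = €2,244,541.44 × 4,877/9,728 = €1,125,270.21; over-quota = €2,244,541.44 − €1,125,270.21 = €1,119,271.23.
In-quota duty = €1,125,270.21 × 1% = €11,252.70. Over-quota duty = €1,119,271.23 × 29.5% = €330,185.01.
Line duty = €11,252.70 + €330,185.01 = €341,437.71.
Line 2 (5910.55, Fenos, 2,588 kg, €470,731.32):
Base rate for 5910.55 is €4.93/kg.
Origin Fenos is the FTA partner but 5910.55 is not on the preference list; base rate stands.
Duty = 2,588 × €4.93 = €12,758.84.
Line 3 (0436.29, Fenos, 3,146 kg, €723,233.94):
Base rate for 0436.29 is 15.5% + €0.18/kg.
Origin Fenos qualifies under the Corara–Fenos agreement and 0436.29 is covered: preferential rate 7% applies instead.
The additional-duty order on 0436.29 targets Solos, not Fenos; it does not apply.
Duty = €723,233.94 × 7% = €50,626.38.
Total = €341,437.71 + €12,758.84 + €50,626.38 = €404,822.93.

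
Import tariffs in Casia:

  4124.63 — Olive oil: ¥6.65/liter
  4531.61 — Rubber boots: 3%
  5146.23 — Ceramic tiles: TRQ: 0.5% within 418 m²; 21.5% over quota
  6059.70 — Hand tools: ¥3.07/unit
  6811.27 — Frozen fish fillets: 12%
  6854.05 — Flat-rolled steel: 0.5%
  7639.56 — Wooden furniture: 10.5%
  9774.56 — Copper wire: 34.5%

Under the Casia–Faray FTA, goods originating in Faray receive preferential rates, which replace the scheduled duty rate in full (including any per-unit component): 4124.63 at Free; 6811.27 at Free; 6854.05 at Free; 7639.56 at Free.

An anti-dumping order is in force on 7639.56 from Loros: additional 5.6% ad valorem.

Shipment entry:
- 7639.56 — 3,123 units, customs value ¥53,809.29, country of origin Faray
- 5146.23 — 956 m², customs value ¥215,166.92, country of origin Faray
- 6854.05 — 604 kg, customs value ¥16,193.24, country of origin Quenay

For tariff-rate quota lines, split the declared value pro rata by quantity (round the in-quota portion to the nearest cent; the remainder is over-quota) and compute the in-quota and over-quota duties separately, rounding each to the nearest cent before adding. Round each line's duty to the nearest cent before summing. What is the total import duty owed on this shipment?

¥26,585.22

Line 1 (7639.56, Faray, 3,123 units, ¥53,809.29):
Base rate for 7639.56 is 10.5%.
Origin Faray qualifies under the Casia–Faray agreement and 7639.56 is covered: preferential rate Free applies instead.
The additional-duty order on 7639.56 targets Loros, not Faray; it does not apply.
Duty = ¥53,809.29 × 0% = ¥0.00.
Line 2 (5146.23, Faray, 956 m², ¥215,166.92):
Code 5146.23 is under a tariff-rate quota (threshold 418 m²). In-quota: 418 m² at 0.5%; over-quota: 538 m² at 21.5%.
Pro-rata value split: in-quota = ¥215,166.92 × 418/956 = ¥94,079.26; over-quota = ¥215,166.92 − ¥94,079.26 = ¥121,087.66.
In-quota duty = ¥94,079.26 × 0.5% = ¥470.40. Over-quota duty = ¥121,087.66 × 21.5% = ¥26,033.85.
Line duty = ¥470.40 + ¥26,033.85 = ¥26,504.25.
Line 3 (6854.05, Quenay, 604 kg, ¥16,193.24):
Base rate for 6854.05 is 0.5%.
6854.05 has an FTA preferential rate, but origin Quenay is not Faray; base rate stands.
Duty = ¥16,193.24 × 0.5% = ¥80.97.
Total = ¥0.00 + ¥26,504.25 + ¥80.97 = ¥26,585.22.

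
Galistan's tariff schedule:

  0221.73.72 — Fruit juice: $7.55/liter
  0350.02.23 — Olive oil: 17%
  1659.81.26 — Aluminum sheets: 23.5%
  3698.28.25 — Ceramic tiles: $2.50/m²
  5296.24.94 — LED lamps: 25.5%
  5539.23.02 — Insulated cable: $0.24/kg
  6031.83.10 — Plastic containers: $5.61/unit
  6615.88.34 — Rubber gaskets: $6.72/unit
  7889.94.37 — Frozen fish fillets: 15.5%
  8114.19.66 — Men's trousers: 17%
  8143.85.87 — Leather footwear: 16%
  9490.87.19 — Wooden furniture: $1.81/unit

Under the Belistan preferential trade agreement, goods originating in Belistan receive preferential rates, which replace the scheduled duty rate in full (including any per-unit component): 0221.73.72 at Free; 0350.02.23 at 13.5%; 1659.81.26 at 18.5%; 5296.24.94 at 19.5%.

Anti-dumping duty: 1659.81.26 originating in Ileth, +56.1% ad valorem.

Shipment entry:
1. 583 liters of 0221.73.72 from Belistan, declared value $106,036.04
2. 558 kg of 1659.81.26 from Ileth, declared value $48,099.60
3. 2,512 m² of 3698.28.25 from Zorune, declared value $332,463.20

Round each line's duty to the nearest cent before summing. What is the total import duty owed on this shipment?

Line 1 (0221.73.72, Belistan, 583 liters, $106,036.04):
Base rate for 0221.73.72 is $7.55/liter.
Origin Belistan qualifies under the Galistan–Belistan agreement and 0221.73.72 is covered: preferential rate Free applies instead.
Duty = $106,036.04 × 0% = $0.00.
Line 2 (1659.81.26, Ileth, 558 kg, $48,099.60):
Base rate for 1659.81.26 is 23.5%.
1659.81.26 has an FTA preferential rate, but origin Ileth is not Belistan; base rate stands.
Additional duty on 1659.81.26 from Ileth: +56.1%. Applied ad valorem rate: 23.5% + 56.1% = 79.6%.
Duty = $48,099.60 × 79.6% = $38,287.28.
Line 3 (3698.28.25, Zorune, 2,512 m², $332,463.20):
Base rate for 3698.28.25 is $2.50/m².
Duty = 2,512 × $2.50 = $6,280.00.
Total = $0.00 + $38,287.28 + $6,280.00 = $44,567.28.

$44,567.28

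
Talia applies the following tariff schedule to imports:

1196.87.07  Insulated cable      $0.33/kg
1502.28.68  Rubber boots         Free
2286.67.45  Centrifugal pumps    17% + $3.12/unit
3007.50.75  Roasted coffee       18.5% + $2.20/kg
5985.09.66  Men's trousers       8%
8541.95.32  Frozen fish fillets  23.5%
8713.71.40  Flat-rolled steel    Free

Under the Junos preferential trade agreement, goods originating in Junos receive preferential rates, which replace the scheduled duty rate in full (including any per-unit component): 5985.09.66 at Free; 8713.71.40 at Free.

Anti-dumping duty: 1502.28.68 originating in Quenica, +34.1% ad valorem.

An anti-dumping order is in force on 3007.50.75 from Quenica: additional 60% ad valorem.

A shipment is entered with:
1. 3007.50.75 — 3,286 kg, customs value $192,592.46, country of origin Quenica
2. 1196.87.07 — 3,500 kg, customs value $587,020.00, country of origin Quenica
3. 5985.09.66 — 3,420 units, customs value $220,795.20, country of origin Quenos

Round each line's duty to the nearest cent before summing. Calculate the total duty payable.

$177,232.90

Line 1 (3007.50.75, Quenica, 3,286 kg, $192,592.46):
Base rate for 3007.50.75 is 18.5% + $2.20/kg.
Additional duty on 3007.50.75 from Quenica: +60%. Applied ad valorem rate: 18.5% + 60% = 78.5%.
Duty = $192,592.46 × 78.5% + 3,286 × $2.20 = $158,414.28.
Line 2 (1196.87.07, Quenica, 3,500 kg, $587,020.00):
Base rate for 1196.87.07 is $0.33/kg.
Duty = 3,500 × $0.33 = $1,155.00.
Line 3 (5985.09.66, Quenos, 3,420 units, $220,795.20):
Base rate for 5985.09.66 is 8%.
5985.09.66 has an FTA preferential rate, but origin Quenos is not Junos; base rate stands.
Duty = $220,795.20 × 8% = $17,663.62.
Total = $158,414.28 + $1,155.00 + $17,663.62 = $177,232.90.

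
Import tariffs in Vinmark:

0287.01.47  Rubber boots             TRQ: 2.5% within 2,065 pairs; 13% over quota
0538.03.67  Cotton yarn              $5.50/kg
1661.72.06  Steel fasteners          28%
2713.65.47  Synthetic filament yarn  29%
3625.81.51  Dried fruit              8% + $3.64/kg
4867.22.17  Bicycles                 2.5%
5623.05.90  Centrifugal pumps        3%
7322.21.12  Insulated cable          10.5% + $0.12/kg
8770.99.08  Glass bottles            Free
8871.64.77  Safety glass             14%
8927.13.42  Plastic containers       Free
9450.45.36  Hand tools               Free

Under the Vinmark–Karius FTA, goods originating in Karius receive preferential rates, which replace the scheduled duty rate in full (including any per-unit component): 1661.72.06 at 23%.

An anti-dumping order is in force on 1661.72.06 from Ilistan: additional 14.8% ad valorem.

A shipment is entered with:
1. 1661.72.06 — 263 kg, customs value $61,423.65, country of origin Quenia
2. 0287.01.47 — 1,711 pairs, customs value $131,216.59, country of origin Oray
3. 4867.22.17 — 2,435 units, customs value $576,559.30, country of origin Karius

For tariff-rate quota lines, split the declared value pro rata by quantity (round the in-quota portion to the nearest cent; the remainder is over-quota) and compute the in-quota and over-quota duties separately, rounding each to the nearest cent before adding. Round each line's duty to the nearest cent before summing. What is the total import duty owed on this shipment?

$34,893.01

Line 1 (1661.72.06, Quenia, 263 kg, $61,423.65):
Base rate for 1661.72.06 is 28%.
1661.72.06 has an FTA preferential rate, but origin Quenia is not Karius; base rate stands.
The additional-duty order on 1661.72.06 targets Ilistan, not Quenia; it does not apply.
Duty = $61,423.65 × 28% = $17,198.62.
Line 2 (0287.01.47, Oray, 1,711 pairs, $131,216.59):
Code 0287.01.47 is under a tariff-rate quota (threshold 2,065 pairs). Quantity 1,711 pairs is within the quota, so the in-quota rate 2.5% applies to the full value.
Duty = $131,216.59 × 2.5% = $3,280.41.
Line 3 (4867.22.17, Karius, 2,435 units, $576,559.30):
Base rate for 4867.22.17 is 2.5%.
Origin Karius is the FTA partner but 4867.22.17 is not on the preference list; base rate stands.
Duty = $576,559.30 × 2.5% = $14,413.98.
Total = $17,198.62 + $3,280.41 + $14,413.98 = $34,893.01.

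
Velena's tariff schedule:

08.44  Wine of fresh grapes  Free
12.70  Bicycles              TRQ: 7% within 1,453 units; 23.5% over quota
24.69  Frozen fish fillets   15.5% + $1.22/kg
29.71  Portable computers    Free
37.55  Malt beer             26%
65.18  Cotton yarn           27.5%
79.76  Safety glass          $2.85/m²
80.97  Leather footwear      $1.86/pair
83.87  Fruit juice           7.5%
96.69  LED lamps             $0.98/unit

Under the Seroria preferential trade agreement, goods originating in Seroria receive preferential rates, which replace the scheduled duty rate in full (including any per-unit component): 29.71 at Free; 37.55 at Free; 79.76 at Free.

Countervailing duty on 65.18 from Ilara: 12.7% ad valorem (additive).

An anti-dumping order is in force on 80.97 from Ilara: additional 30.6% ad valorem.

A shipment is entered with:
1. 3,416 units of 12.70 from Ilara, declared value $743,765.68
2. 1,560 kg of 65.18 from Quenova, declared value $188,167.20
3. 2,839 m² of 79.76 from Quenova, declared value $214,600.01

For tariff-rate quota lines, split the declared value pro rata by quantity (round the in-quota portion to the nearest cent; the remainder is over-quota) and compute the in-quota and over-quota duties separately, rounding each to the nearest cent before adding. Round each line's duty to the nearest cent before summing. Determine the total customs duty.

$182,422.39

Line 1 (12.70, Ilara, 3,416 units, $743,765.68):
Code 12.70 is under a tariff-rate quota (threshold 1,453 units). In-quota: 1,453 units at 7%; over-quota: 1,963 units at 23.5%.
Pro-rata value split: in-quota = $743,765.68 × 1,453/3,416 = $316,361.69; over-quota = $743,765.68 − $316,361.69 = $427,403.99.
In-quota duty = $316,361.69 × 7% = $22,145.32. Over-quota duty = $427,403.99 × 23.5% = $100,439.94.
Line duty = $22,145.32 + $100,439.94 = $122,585.26.
Line 2 (65.18, Quenova, 1,560 kg, $188,167.20):
Base rate for 65.18 is 27.5%.
The additional-duty order on 65.18 targets Ilara, not Quenova; it does not apply.
Duty = $188,167.20 × 27.5% = $51,745.98.
Line 3 (79.76, Quenova, 2,839 m², $214,600.01):
Base rate for 79.76 is $2.85/m².
79.76 has an FTA preferential rate, but origin Quenova is not Seroria; base rate stands.
Duty = 2,839 × $2.85 = $8,091.15.
Total = $122,585.26 + $51,745.98 + $8,091.15 = $182,422.39.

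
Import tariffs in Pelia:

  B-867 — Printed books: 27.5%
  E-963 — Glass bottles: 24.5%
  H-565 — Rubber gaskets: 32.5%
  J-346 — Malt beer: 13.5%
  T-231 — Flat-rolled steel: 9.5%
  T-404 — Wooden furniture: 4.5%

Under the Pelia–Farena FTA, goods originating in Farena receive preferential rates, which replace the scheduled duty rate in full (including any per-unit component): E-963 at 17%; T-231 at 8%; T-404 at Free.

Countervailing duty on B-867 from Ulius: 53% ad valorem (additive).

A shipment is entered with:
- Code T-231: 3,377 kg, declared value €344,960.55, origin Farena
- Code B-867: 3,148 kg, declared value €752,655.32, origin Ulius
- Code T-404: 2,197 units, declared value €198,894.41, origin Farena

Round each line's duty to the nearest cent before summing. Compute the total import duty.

€633,484.37

Line 1 (T-231, Farena, 3,377 kg, €344,960.55):
Base rate for T-231 is 9.5%.
Origin Farena qualifies under the Pelia–Farena agreement and T-231 is covered: preferential rate 8% applies instead.
Duty = €344,960.55 × 8% = €27,596.84.
Line 2 (B-867, Ulius, 3,148 kg, €752,655.32):
Base rate for B-867 is 27.5%.
Additional duty on B-867 from Ulius: +53%. Applied ad valorem rate: 27.5% + 53% = 80.5%.
Duty = €752,655.32 × 80.5% = €605,887.53.
Line 3 (T-404, Farena, 2,197 units, €198,894.41):
Base rate for T-404 is 4.5%.
Origin Farena qualifies under the Pelia–Farena agreement and T-404 is covered: preferential rate Free applies instead.
Duty = €198,894.41 × 0% = €0.00.
Total = €27,596.84 + €605,887.53 + €0.00 = €633,484.37.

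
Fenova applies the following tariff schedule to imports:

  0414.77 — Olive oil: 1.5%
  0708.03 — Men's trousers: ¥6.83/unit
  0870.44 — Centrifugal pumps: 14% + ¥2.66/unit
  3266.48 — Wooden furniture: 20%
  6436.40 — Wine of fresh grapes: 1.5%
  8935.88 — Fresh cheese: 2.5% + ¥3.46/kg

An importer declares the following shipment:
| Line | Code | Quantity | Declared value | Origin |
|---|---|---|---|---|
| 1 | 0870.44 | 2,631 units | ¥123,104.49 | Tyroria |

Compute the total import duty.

¥24,233.09

Line 1 (0870.44, Tyroria, 2,631 units, ¥123,104.49):
Base rate for 0870.44 is 14% + ¥2.66/unit.
Duty = ¥123,104.49 × 14% + 2,631 × ¥2.66 = ¥24,233.09.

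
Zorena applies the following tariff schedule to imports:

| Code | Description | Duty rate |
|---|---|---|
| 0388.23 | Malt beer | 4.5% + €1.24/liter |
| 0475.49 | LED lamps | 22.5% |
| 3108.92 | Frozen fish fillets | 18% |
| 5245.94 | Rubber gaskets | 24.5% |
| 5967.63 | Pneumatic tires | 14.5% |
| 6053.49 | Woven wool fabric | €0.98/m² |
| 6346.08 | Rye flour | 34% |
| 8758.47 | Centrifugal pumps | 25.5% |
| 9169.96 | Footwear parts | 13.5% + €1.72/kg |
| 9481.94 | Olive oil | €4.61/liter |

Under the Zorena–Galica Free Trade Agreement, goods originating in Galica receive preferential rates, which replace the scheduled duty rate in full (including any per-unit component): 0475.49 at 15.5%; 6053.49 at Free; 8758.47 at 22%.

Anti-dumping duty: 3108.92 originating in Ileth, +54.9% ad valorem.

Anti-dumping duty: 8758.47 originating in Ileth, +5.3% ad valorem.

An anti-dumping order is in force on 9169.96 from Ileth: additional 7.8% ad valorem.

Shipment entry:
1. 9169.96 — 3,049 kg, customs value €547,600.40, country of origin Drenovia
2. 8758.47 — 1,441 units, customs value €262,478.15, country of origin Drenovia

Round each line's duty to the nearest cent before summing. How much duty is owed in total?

Line 1 (9169.96, Drenovia, 3,049 kg, €547,600.40):
Base rate for 9169.96 is 13.5% + €1.72/kg.
The additional-duty order on 9169.96 targets Ileth, not Drenovia; it does not apply.
Duty = €547,600.40 × 13.5% + 3,049 × €1.72 = €79,170.33.
Line 2 (8758.47, Drenovia, 1,441 units, €262,478.15):
Base rate for 8758.47 is 25.5%.
8758.47 has an FTA preferential rate, but origin Drenovia is not Galica; base rate stands.
The additional-duty order on 8758.47 targets Ileth, not Drenovia; it does not apply.
Duty = €262,478.15 × 25.5% = €66,931.93.
Total = €79,170.33 + €66,931.93 = €146,102.26.

€146,102.26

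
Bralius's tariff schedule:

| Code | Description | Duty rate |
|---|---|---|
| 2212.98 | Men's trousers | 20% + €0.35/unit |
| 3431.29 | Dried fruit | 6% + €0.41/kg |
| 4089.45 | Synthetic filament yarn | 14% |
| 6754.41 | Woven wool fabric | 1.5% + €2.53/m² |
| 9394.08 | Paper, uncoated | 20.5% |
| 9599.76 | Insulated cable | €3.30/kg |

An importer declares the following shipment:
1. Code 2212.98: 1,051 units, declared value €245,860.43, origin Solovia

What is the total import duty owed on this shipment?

Line 1 (2212.98, Solovia, 1,051 units, €245,860.43):
Base rate for 2212.98 is 20% + €0.35/unit.
Duty = €245,860.43 × 20% + 1,051 × €0.35 = €49,539.94.

€49,539.94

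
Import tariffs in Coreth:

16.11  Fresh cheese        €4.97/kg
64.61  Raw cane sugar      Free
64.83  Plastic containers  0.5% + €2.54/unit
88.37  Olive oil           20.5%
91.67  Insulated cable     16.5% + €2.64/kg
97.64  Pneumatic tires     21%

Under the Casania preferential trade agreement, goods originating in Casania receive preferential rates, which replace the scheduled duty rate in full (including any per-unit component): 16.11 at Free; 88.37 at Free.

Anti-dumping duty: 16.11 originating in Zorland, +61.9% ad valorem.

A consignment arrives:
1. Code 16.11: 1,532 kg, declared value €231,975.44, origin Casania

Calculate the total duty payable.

Line 1 (16.11, Casania, 1,532 kg, €231,975.44):
Base rate for 16.11 is €4.97/kg.
Origin Casania qualifies under the Coreth–Casania agreement and 16.11 is covered: preferential rate Free applies instead.
The additional-duty order on 16.11 targets Zorland, not Casania; it does not apply.
Duty = €231,975.44 × 0% = €0.00.

€0.00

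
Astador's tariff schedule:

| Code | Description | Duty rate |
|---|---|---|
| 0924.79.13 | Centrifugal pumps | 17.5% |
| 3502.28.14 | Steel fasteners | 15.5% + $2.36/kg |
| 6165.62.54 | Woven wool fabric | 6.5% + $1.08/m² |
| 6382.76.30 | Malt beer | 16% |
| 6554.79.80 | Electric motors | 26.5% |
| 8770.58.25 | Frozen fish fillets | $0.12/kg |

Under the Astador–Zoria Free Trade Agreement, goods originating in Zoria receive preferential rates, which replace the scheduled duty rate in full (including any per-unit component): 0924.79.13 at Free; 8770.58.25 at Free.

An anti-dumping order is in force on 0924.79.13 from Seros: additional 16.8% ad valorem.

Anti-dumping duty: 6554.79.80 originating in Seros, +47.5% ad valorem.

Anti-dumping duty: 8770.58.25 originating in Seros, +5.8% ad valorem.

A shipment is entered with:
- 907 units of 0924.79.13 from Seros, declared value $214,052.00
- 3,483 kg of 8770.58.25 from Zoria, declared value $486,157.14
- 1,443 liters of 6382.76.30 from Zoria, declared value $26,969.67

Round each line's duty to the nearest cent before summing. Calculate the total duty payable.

Line 1 (0924.79.13, Seros, 907 units, $214,052.00):
Base rate for 0924.79.13 is 17.5%.
0924.79.13 has an FTA preferential rate, but origin Seros is not Zoria; base rate stands.
Additional duty on 0924.79.13 from Seros: +16.8%. Applied ad valorem rate: 17.5% + 16.8% = 34.3%.
Duty = $214,052.00 × 34.3% = $73,419.84.
Line 2 (8770.58.25, Zoria, 3,483 kg, $486,157.14):
Base rate for 8770.58.25 is $0.12/kg.
Origin Zoria qualifies under the Astador–Zoria agreement and 8770.58.25 is covered: preferential rate Free applies instead.
The additional-duty order on 8770.58.25 targets Seros, not Zoria; it does not apply.
Duty = $486,157.14 × 0% = $0.00.
Line 3 (6382.76.30, Zoria, 1,443 liters, $26,969.67):
Base rate for 6382.76.30 is 16%.
Origin Zoria is the FTA partner but 6382.76.30 is not on the preference list; base rate stands.
Duty = $26,969.67 × 16% = $4,315.15.
Total = $73,419.84 + $0.00 + $4,315.15 = $77,734.99.

$77,734.99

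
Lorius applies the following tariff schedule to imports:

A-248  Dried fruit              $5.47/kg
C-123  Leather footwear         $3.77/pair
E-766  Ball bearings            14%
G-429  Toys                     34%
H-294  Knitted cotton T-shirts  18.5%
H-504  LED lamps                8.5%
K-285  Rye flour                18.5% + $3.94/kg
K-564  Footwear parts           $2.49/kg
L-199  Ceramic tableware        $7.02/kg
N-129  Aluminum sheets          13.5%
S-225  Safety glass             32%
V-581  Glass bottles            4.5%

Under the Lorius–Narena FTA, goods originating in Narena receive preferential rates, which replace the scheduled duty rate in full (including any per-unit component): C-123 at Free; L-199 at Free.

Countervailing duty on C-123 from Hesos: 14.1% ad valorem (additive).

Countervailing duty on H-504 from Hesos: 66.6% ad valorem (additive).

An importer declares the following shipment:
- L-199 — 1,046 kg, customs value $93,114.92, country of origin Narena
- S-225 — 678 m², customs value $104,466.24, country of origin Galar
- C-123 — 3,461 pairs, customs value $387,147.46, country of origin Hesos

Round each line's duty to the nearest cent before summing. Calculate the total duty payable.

Line 1 (L-199, Narena, 1,046 kg, $93,114.92):
Base rate for L-199 is $7.02/kg.
Origin Narena qualifies under the Lorius–Narena agreement and L-199 is covered: preferential rate Free applies instead.
Duty = $93,114.92 × 0% = $0.00.
Line 2 (S-225, Galar, 678 m², $104,466.24):
Base rate for S-225 is 32%.
Duty = $104,466.24 × 32% = $33,429.20.
Line 3 (C-123, Hesos, 3,461 pairs, $387,147.46):
Base rate for C-123 is $3.77/pair.
C-123 has an FTA preferential rate, but origin Hesos is not Narena; base rate stands.
Additional duty on C-123 from Hesos: +14.1% ad valorem. Applied ad valorem rate = 14.1%.
Duty = $387,147.46 × 14.1% + 3,461 × $3.77 = $67,635.76.
Total = $0.00 + $33,429.20 + $67,635.76 = $101,064.96.

$101,064.96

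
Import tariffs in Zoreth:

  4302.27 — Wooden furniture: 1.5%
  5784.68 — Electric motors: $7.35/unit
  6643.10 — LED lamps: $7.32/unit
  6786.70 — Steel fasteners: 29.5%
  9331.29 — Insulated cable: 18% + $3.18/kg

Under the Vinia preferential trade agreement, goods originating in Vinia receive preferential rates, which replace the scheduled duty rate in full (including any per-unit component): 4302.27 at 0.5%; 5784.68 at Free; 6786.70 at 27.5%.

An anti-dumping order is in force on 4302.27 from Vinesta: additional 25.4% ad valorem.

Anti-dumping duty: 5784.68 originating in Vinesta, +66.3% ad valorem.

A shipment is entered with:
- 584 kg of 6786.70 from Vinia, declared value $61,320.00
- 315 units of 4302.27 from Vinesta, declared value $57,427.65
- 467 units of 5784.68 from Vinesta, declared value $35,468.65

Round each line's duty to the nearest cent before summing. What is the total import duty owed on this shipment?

$59,259.20

Line 1 (6786.70, Vinia, 584 kg, $61,320.00):
Base rate for 6786.70 is 29.5%.
Origin Vinia qualifies under the Zoreth–Vinia agreement and 6786.70 is covered: preferential rate 27.5% applies instead.
Duty = $61,320.00 × 27.5% = $16,863.00.
Line 2 (4302.27, Vinesta, 315 units, $57,427.65):
Base rate for 4302.27 is 1.5%.
4302.27 has an FTA preferential rate, but origin Vinesta is not Vinia; base rate stands.
Additional duty on 4302.27 from Vinesta: +25.4%. Applied ad valorem rate: 1.5% + 25.4% = 26.9%.
Duty = $57,427.65 × 26.9% = $15,448.04.
Line 3 (5784.68, Vinesta, 467 units, $35,468.65):
Base rate for 5784.68 is $7.35/unit.
5784.68 has an FTA preferential rate, but origin Vinesta is not Vinia; base rate stands.
Additional duty on 5784.68 from Vinesta: +66.3% ad valorem. Applied ad valorem rate = 66.3%.
Duty = $35,468.65 × 66.3% + 467 × $7.35 = $26,948.16.
Total = $16,863.00 + $15,448.04 + $26,948.16 = $59,259.20.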